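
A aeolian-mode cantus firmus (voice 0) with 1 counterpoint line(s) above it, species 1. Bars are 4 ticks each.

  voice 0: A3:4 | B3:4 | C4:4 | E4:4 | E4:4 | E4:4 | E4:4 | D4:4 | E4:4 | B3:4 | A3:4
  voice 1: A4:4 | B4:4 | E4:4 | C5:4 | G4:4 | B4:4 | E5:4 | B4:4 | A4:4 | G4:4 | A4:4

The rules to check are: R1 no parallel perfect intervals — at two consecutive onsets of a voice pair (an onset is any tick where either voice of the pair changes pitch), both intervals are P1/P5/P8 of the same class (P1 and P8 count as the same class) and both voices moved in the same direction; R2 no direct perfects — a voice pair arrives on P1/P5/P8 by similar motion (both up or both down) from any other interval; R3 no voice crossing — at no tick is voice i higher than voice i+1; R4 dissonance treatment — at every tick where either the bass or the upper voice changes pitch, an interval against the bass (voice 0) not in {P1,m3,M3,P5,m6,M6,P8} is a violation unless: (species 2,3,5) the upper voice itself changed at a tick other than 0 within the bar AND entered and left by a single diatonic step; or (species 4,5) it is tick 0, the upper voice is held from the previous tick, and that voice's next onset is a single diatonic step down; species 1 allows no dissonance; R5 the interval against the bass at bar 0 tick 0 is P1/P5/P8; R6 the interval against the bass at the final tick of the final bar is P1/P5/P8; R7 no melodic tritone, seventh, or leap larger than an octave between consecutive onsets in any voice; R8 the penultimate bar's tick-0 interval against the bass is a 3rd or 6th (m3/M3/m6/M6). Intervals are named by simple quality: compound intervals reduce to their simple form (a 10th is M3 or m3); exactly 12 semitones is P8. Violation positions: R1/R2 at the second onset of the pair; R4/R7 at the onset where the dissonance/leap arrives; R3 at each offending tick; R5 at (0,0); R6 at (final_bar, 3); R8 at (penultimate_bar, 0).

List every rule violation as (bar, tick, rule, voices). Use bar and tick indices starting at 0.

bar 0: v0=A3 v1=A4 downbeat P8
bar 1: v0=B3 v1=B4 downbeat P8
bar 2: v0=C4 v1=E4 downbeat M3
bar 3: v0=E4 v1=C5 downbeat m6
bar 4: v0=E4 v1=G4 downbeat m3
bar 5: v0=E4 v1=B4 downbeat P5
bar 6: v0=E4 v1=E5 downbeat P8
bar 7: v0=D4 v1=B4 downbeat M6
bar 8: v0=E4 v1=A4 downbeat P4
bar 9: v0=B3 v1=G4 downbeat m6
bar 10: v0=A3 v1=A4 downbeat P8
  -> R1 @ bar 1 tick 0 v(0, 1): A3/A4 P8 -> B3/B4 P8 similar
  -> R4 @ bar 8 tick 0 v(0, 1): E4/A4 P4 untreated

(1, 0, R1, (0, 1))
(8, 0, R4, (0, 1))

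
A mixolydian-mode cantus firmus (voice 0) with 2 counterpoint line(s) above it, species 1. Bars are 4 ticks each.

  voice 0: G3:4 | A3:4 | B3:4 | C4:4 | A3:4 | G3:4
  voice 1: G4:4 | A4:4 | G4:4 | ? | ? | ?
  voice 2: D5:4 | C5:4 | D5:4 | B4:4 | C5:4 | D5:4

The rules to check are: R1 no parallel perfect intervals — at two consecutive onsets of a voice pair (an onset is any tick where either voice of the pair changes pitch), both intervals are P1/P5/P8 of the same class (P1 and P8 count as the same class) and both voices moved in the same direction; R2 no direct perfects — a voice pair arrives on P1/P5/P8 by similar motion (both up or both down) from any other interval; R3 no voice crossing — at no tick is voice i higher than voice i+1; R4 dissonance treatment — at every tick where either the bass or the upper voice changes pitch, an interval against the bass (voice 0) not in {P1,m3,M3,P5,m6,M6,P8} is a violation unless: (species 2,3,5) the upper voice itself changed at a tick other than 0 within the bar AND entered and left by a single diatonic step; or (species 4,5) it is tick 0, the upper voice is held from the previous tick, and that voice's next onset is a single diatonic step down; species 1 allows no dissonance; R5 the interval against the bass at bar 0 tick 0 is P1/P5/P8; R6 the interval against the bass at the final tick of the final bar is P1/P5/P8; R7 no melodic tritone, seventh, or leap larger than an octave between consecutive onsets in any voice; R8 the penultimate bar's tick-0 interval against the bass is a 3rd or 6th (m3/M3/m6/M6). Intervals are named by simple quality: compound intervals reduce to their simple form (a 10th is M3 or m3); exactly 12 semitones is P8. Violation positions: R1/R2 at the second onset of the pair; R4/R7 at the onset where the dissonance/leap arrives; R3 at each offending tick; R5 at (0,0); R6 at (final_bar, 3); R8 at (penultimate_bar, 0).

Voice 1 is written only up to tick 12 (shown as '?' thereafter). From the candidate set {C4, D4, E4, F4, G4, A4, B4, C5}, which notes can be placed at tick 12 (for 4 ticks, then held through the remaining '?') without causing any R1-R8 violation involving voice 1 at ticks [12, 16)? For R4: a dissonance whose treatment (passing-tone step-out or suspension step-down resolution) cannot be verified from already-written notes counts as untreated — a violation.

C4: legal
D4: violates R4
E4: violates R1
F4: violates R4
G4: legal
A4: legal
B4: violates R4
C5: violates R2,R3

{A4, C4, G4}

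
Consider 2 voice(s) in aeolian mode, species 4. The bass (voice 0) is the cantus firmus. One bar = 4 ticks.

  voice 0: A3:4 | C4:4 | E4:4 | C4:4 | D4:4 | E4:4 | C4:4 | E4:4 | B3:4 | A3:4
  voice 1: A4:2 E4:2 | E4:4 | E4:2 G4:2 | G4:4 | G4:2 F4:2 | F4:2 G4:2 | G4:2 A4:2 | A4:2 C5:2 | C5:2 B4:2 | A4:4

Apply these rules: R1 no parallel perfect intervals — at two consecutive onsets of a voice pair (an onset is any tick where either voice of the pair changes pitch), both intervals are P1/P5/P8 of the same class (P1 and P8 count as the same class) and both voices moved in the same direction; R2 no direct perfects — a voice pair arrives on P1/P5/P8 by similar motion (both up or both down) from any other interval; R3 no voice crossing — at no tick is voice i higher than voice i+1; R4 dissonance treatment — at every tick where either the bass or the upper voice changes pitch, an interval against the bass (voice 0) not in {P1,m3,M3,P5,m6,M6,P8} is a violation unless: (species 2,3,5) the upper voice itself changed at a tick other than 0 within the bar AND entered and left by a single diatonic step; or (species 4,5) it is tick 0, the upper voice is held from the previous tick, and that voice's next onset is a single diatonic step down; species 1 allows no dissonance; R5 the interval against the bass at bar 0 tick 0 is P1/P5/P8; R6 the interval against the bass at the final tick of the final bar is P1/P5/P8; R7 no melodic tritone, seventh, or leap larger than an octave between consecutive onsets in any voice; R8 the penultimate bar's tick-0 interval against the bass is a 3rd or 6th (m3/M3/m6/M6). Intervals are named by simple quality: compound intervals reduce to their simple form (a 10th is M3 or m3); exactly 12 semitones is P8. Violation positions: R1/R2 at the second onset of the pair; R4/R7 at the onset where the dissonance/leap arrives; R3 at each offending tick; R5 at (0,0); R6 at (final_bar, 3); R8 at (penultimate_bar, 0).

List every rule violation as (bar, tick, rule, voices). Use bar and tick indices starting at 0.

(5, 0, R4, (0, 1))
(7, 0, R4, (0, 1))
(8, 0, R8, (0, 1))
(9, 0, R1, (0, 1))

bar 0: v0=A3 v1=A4 downbeat P8
bar 1: v0=C4 v1=E4 downbeat M3
bar 2: v0=E4 v1=E4 downbeat P1
bar 3: v0=C4 v1=G4 downbeat P5
bar 4: v0=D4 v1=G4 downbeat P4
bar 5: v0=E4 v1=F4 downbeat m2
bar 6: v0=C4 v1=G4 downbeat P5
bar 7: v0=E4 v1=A4 downbeat P4
bar 8: v0=B3 v1=C5 downbeat m2
bar 9: v0=A3 v1=A4 downbeat P8
  -> R4 @ bar 5 tick 0 v(0, 1): E4/F4 m2 untreated
  -> R4 @ bar 7 tick 0 v(0, 1): E4/A4 P4 untreated
  -> R8 @ bar 8 tick 0 v(0, 1): penult m2 not 3rd/6th
  -> R1 @ bar 9 tick 0 v(0, 1): B3/B4 P8 -> A3/A4 P8 similar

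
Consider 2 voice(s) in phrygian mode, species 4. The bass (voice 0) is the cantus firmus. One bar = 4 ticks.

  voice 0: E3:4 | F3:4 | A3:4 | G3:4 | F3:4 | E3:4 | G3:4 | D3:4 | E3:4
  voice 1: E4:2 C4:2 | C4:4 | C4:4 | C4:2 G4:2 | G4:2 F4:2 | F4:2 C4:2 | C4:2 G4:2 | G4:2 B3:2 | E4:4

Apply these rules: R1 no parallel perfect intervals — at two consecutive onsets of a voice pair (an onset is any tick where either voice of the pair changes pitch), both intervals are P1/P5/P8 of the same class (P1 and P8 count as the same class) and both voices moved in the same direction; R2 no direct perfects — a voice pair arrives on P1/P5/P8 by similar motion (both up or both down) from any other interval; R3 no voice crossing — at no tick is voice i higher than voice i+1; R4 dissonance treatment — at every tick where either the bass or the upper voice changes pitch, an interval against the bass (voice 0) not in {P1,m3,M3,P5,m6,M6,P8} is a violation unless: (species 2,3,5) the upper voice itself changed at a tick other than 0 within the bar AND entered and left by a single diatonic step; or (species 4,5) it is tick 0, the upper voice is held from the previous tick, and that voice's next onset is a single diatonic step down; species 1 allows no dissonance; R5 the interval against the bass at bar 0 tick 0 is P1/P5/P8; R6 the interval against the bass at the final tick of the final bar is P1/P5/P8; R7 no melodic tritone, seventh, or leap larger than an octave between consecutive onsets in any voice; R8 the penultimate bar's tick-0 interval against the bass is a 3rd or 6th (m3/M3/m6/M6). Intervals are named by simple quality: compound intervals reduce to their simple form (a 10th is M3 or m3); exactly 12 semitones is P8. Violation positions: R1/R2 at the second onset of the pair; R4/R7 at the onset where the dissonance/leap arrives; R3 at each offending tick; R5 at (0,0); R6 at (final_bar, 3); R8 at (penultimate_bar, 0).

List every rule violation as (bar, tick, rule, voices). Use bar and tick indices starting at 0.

bar 0: v0=E3 v1=E4 downbeat P8
bar 1: v0=F3 v1=C4 downbeat P5
bar 2: v0=A3 v1=C4 downbeat m3
bar 3: v0=G3 v1=C4 downbeat P4
bar 4: v0=F3 v1=G4 downbeat M2
bar 5: v0=E3 v1=F4 downbeat m2
bar 6: v0=G3 v1=C4 downbeat P4
bar 7: v0=D3 v1=G4 downbeat P4
bar 8: v0=E3 v1=E4 downbeat P8
  -> R4 @ bar 3 tick 0 v(0, 1): G3/C4 P4 untreated
  -> R4 @ bar 5 tick 0 v(0, 1): E3/F4 m2 untreated
  -> R4 @ bar 6 tick 0 v(0, 1): G3/C4 P4 untreated
  -> R4 @ bar 7 tick 0 v(0, 1): D3/G4 P4 untreated
  -> R8 @ bar 7 tick 0 v(0, 1): penult P4 not 3rd/6th
  -> R2 @ bar 8 tick 0 v(0, 1): D3/B3 M6 -> E3/E4 P8 similar

(3, 0, R4, (0, 1))
(5, 0, R4, (0, 1))
(6, 0, R4, (0, 1))
(7, 0, R4, (0, 1))
(7, 0, R8, (0, 1))
(8, 0, R2, (0, 1))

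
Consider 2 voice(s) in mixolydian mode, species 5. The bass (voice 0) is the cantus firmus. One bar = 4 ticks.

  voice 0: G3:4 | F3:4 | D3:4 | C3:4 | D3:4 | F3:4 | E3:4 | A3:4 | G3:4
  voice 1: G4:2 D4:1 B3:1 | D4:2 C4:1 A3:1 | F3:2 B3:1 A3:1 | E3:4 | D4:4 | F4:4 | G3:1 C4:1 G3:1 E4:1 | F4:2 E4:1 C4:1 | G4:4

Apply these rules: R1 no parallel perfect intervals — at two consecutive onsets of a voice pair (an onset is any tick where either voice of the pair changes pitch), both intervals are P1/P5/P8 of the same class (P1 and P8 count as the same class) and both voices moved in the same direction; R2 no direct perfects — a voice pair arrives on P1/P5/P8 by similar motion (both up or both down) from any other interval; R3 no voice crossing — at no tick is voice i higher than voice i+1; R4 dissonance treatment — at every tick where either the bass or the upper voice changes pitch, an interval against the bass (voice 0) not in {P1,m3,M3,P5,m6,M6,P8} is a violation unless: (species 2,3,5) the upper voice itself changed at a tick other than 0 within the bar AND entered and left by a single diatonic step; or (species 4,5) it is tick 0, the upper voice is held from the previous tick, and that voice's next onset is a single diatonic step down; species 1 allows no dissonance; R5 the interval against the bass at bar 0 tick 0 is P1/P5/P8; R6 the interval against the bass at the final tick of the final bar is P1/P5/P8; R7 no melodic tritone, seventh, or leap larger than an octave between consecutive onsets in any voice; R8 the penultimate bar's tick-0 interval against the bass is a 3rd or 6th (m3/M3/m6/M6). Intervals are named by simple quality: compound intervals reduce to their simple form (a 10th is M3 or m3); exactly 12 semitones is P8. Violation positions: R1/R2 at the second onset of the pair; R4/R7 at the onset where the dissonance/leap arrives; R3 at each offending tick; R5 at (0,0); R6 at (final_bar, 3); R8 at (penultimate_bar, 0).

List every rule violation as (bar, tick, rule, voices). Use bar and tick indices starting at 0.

bar 0: v0=G3 v1=G4 downbeat P8
bar 1: v0=F3 v1=D4 downbeat M6
bar 2: v0=D3 v1=F3 downbeat m3
bar 3: v0=C3 v1=E3 downbeat M3
bar 4: v0=D3 v1=D4 downbeat P8
bar 5: v0=F3 v1=F4 downbeat P8
bar 6: v0=E3 v1=G3 downbeat m3
bar 7: v0=A3 v1=F4 downbeat m6
bar 8: v0=G3 v1=G4 downbeat P8
  -> R7 @ bar 2 tick 2 v(1,): F3->B3 leap 6st
  -> R2 @ bar 4 tick 0 v(0, 1): C3/E3 M3 -> D3/D4 P8 similar
  -> R7 @ bar 4 tick 0 v(1,): E3->D4 leap 10st
  -> R1 @ bar 5 tick 0 v(0, 1): D3/D4 P8 -> F3/F4 P8 similar
  -> R7 @ bar 6 tick 0 v(1,): F4->G3 leap 10st

(2, 2, R7, (1,))
(4, 0, R2, (0, 1))
(4, 0, R7, (1,))
(5, 0, R1, (0, 1))
(6, 0, R7, (1,))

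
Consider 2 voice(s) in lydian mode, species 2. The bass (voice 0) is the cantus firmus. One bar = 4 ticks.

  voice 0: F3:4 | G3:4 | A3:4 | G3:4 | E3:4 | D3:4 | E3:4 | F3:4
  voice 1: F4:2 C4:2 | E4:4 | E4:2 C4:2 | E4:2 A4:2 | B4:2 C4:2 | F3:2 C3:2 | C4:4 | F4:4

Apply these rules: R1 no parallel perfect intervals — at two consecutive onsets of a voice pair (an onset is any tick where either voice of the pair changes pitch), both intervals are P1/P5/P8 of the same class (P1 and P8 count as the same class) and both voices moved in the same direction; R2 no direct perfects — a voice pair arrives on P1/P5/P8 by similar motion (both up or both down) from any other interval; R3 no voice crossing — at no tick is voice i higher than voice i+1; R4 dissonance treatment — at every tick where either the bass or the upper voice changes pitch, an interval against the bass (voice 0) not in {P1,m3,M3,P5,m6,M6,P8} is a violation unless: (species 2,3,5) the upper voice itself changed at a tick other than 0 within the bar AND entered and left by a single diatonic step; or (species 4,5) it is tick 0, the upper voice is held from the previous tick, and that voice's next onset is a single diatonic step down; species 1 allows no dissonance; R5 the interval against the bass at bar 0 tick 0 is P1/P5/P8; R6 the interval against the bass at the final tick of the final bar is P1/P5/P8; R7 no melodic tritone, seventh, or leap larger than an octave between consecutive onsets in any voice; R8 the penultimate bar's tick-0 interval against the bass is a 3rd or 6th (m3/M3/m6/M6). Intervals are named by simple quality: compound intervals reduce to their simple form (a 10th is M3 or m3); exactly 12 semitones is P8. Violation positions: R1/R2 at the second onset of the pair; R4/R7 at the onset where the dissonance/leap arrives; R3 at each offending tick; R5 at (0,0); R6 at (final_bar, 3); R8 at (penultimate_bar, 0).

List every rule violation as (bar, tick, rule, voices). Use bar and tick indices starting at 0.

(3, 2, R4, (0, 1))
(4, 2, R7, (1,))
(5, 2, R3, (0, 1))
(5, 2, R4, (0, 1))
(5, 3, R3, (0, 1))
(7, 0, R2, (0, 1))

bar 0: v0=F3 v1=F4 downbeat P8
bar 1: v0=G3 v1=E4 downbeat M6
bar 2: v0=A3 v1=E4 downbeat P5
bar 3: v0=G3 v1=E4 downbeat M6
bar 4: v0=E3 v1=B4 downbeat P5
bar 5: v0=D3 v1=F3 downbeat m3
bar 6: v0=E3 v1=C4 downbeat m6
bar 7: v0=F3 v1=F4 downbeat P8
  -> R4 @ bar 3 tick 2 v(0, 1): G3/A4 M2 untreated
  -> R7 @ bar 4 tick 2 v(1,): B4->C4 leap 11st
  -> R3 @ bar 5 tick 2 v(0, 1): D3 above C3
  -> R4 @ bar 5 tick 2 v(0, 1): D3/C3 M2 untreated
  -> R3 @ bar 5 tick 3 v(0, 1): D3 above C3
  -> R2 @ bar 7 tick 0 v(0, 1): E3/C4 m6 -> F3/F4 P8 similar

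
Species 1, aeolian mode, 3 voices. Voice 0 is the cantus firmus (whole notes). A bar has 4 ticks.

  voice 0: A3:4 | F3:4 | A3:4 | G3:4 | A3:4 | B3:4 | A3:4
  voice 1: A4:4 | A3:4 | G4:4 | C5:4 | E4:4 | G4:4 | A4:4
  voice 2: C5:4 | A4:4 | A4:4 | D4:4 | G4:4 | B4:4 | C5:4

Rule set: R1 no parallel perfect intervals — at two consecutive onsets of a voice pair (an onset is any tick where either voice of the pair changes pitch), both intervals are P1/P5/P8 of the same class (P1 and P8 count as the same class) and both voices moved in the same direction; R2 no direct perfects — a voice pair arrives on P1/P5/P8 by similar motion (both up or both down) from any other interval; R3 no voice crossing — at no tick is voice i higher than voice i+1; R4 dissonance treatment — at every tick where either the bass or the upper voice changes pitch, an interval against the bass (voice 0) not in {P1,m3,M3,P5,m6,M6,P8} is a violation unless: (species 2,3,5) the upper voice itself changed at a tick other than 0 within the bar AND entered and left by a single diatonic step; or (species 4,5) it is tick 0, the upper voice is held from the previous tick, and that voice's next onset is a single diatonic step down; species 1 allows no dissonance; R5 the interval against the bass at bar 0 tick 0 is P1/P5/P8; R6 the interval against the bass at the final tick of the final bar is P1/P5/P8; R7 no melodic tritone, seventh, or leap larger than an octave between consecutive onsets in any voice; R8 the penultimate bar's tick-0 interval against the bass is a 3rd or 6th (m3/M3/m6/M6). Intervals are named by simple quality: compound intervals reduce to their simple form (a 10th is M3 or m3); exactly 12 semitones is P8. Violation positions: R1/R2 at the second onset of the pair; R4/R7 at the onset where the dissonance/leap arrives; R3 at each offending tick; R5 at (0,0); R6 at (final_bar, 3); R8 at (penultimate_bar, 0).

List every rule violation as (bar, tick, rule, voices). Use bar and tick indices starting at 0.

(0, 0, R5, (0, 2))
(1, 0, R2, (1, 2))
(2, 0, R4, (0, 1))
(2, 0, R7, (1,))
(3, 0, R2, (0, 2))
(3, 0, R3, (1, 2))
(3, 0, R4, (0, 1))
(3, 1, R3, (1, 2))
(3, 2, R3, (1, 2))
(3, 3, R3, (1, 2))
(4, 0, R4, (0, 2))
(5, 0, R2, (0, 2))
(5, 0, R8, (0, 2))
(6, 3, R6, (0, 2))

bar 0: v0=A3 v1=A4 v2=C5 downbeat m3
bar 1: v0=F3 v1=A3 v2=A4 downbeat M3
bar 2: v0=A3 v1=G4 v2=A4 downbeat P8
bar 3: v0=G3 v1=C5 v2=D4 downbeat P5
bar 4: v0=A3 v1=E4 v2=G4 downbeat m7
bar 5: v0=B3 v1=G4 v2=B4 downbeat P8
bar 6: v0=A3 v1=A4 v2=C5 downbeat m3
  -> R5 @ bar 0 tick 0 v(0, 2): opens on m3
  -> R2 @ bar 1 tick 0 v(1, 2): A4/C5 m3 -> A3/A4 P8 similar
  -> R4 @ bar 2 tick 0 v(0, 1): A3/G4 m7 untreated
  -> R7 @ bar 2 tick 0 v(1,): A3->G4 leap 10st
  -> R2 @ bar 3 tick 0 v(0, 2): A3/A4 P8 -> G3/D4 P5 similar
  -> R3 @ bar 3 tick 0 v(1, 2): C5 above D4
  -> R4 @ bar 3 tick 0 v(0, 1): G3/C5 P4 untreated
  -> R3 @ bar 3 tick 1 v(1, 2): C5 above D4
  -> R3 @ bar 3 tick 2 v(1, 2): C5 above D4
  -> R3 @ bar 3 tick 3 v(1, 2): C5 above D4
  -> R4 @ bar 4 tick 0 v(0, 2): A3/G4 m7 untreated
  -> R2 @ bar 5 tick 0 v(0, 2): A3/G4 m7 -> B3/B4 P8 similar
  -> R8 @ bar 5 tick 0 v(0, 2): penult P8 not 3rd/6th
  -> R6 @ bar 6 tick 3 v(0, 2): closes on m3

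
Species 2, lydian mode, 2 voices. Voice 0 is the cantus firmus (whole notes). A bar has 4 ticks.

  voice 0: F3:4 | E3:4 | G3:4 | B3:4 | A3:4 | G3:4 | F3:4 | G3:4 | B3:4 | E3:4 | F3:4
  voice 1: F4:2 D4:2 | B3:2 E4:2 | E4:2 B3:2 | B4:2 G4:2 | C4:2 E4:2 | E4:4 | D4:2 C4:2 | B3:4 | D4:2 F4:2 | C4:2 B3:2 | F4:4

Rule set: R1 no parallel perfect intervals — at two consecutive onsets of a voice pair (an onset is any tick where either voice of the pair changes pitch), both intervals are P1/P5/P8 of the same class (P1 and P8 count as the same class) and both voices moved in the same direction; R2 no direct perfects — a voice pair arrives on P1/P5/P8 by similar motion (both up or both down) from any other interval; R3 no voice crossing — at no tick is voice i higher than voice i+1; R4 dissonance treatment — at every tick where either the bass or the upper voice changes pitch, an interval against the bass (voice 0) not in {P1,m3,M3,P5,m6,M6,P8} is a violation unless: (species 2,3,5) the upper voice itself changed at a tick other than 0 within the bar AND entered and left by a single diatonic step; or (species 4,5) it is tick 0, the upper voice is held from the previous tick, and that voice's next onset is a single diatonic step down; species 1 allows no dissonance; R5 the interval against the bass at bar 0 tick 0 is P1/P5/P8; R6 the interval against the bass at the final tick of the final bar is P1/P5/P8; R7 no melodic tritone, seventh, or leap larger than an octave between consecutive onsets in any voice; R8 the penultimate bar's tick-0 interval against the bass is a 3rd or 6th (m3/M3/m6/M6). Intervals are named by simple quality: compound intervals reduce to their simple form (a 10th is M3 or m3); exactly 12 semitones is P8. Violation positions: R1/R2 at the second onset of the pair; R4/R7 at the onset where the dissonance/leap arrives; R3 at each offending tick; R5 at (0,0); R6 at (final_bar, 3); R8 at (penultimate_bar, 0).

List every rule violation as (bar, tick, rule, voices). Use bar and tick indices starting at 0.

bar 0: v0=F3 v1=F4 downbeat P8
bar 1: v0=E3 v1=B3 downbeat P5
bar 2: v0=G3 v1=E4 downbeat M6
bar 3: v0=B3 v1=B4 downbeat P8
bar 4: v0=A3 v1=C4 downbeat m3
bar 5: v0=G3 v1=E4 downbeat M6
bar 6: v0=F3 v1=D4 downbeat M6
bar 7: v0=G3 v1=B3 downbeat M3
bar 8: v0=B3 v1=D4 downbeat m3
bar 9: v0=E3 v1=C4 downbeat m6
bar 10: v0=F3 v1=F4 downbeat P8
  -> R2 @ bar 1 tick 0 v(0, 1): F3/D4 M6 -> E3/B3 P5 similar
  -> R2 @ bar 3 tick 0 v(0, 1): G3/B3 M3 -> B3/B4 P8 similar
  -> R4 @ bar 8 tick 2 v(0, 1): B3/F4 TT untreated
  -> R2 @ bar 10 tick 0 v(0, 1): E3/B3 P5 -> F3/F4 P8 similar
  -> R7 @ bar 10 tick 0 v(1,): B3->F4 leap 6st

(1, 0, R2, (0, 1))
(3, 0, R2, (0, 1))
(8, 2, R4, (0, 1))
(10, 0, R2, (0, 1))
(10, 0, R7, (1,))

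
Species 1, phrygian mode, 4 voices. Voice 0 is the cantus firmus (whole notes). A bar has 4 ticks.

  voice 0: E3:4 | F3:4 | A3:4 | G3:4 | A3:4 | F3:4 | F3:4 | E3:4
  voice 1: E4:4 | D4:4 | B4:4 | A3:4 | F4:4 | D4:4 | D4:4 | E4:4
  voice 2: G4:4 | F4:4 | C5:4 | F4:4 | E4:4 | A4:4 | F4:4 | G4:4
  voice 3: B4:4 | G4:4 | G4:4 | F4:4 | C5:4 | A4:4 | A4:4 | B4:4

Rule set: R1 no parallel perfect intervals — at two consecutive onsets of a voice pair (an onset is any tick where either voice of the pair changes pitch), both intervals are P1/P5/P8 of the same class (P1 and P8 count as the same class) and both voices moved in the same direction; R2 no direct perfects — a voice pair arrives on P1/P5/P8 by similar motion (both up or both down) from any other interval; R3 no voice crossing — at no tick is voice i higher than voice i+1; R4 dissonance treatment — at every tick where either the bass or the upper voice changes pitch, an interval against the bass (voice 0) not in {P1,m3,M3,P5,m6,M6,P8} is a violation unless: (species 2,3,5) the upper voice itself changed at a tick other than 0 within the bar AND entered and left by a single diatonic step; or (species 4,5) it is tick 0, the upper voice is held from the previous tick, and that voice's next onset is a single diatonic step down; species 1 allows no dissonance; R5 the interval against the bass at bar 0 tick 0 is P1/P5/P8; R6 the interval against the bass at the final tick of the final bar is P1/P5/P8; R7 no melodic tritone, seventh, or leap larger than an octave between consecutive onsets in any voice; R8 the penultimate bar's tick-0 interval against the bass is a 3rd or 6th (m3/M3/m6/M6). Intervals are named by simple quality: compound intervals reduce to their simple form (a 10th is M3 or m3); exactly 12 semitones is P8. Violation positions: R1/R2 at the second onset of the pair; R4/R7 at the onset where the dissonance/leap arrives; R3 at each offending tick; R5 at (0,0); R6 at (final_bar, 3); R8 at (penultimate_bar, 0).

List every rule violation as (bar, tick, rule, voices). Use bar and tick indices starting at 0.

(0, 0, R5, (0, 2))
(1, 0, R4, (0, 3))
(2, 0, R3, (2, 3))
(2, 0, R4, (0, 1))
(2, 0, R4, (0, 3))
(2, 1, R3, (2, 3))
(2, 2, R3, (2, 3))
(2, 3, R3, (2, 3))
(3, 0, R2, (2, 3))
(3, 0, R4, (0, 1))
(3, 0, R4, (0, 2))
(3, 0, R4, (0, 3))
(3, 0, R7, (1,))
(4, 0, R2, (1, 3))
(4, 0, R3, (1, 2))
(4, 1, R3, (1, 2))
(4, 2, R3, (1, 2))
(4, 3, R3, (1, 2))
(5, 0, R1, (1, 3))
(6, 0, R8, (0, 2))
(7, 0, R1, (1, 3))
(7, 3, R6, (0, 2))

bar 0: v0=E3 v1=E4 v2=G4 v3=B4 downbeat P5
bar 1: v0=F3 v1=D4 v2=F4 v3=G4 downbeat M2
bar 2: v0=A3 v1=B4 v2=C5 v3=G4 downbeat m7
bar 3: v0=G3 v1=A3 v2=F4 v3=F4 downbeat m7
bar 4: v0=A3 v1=F4 v2=E4 v3=C5 downbeat m3
bar 5: v0=F3 v1=D4 v2=A4 v3=A4 downbeat M3
bar 6: v0=F3 v1=D4 v2=F4 v3=A4 downbeat M3
bar 7: v0=E3 v1=E4 v2=G4 v3=B4 downbeat P5
  -> R5 @ bar 0 tick 0 v(0, 2): opens on m3
  -> R4 @ bar 1 tick 0 v(0, 3): F3/G4 M2 untreated
  -> R3 @ bar 2 tick 0 v(2, 3): C5 above G4
  -> R4 @ bar 2 tick 0 v(0, 1): A3/B4 M2 untreated
  -> R4 @ bar 2 tick 0 v(0, 3): A3/G4 m7 untreated
  -> R3 @ bar 2 tick 1 v(2, 3): C5 above G4
  -> R3 @ bar 2 tick 2 v(2, 3): C5 above G4
  -> R3 @ bar 2 tick 3 v(2, 3): C5 above G4
  -> R2 @ bar 3 tick 0 v(2, 3): C5/G4 P4 -> F4/F4 P1 similar
  -> R4 @ bar 3 tick 0 v(0, 1): G3/A3 M2 untreated
  -> R4 @ bar 3 tick 0 v(0, 2): G3/F4 m7 untreated
  -> R4 @ bar 3 tick 0 v(0, 3): G3/F4 m7 untreated
  -> R7 @ bar 3 tick 0 v(1,): B4->A3 leap 14st
  -> R2 @ bar 4 tick 0 v(1, 3): A3/F4 m6 -> F4/C5 P5 similar
  -> R3 @ bar 4 tick 0 v(1, 2): F4 above E4
  -> R3 @ bar 4 tick 1 v(1, 2): F4 above E4
  -> R3 @ bar 4 tick 2 v(1, 2): F4 above E4
  -> R3 @ bar 4 tick 3 v(1, 2): F4 above E4
  -> R1 @ bar 5 tick 0 v(1, 3): F4/C5 P5 -> D4/A4 P5 similar
  -> R8 @ bar 6 tick 0 v(0, 2): penult P8 not 3rd/6th
  -> R1 @ bar 7 tick 0 v(1, 3): D4/A4 P5 -> E4/B4 P5 similar
  -> R6 @ bar 7 tick 3 v(0, 2): closes on m3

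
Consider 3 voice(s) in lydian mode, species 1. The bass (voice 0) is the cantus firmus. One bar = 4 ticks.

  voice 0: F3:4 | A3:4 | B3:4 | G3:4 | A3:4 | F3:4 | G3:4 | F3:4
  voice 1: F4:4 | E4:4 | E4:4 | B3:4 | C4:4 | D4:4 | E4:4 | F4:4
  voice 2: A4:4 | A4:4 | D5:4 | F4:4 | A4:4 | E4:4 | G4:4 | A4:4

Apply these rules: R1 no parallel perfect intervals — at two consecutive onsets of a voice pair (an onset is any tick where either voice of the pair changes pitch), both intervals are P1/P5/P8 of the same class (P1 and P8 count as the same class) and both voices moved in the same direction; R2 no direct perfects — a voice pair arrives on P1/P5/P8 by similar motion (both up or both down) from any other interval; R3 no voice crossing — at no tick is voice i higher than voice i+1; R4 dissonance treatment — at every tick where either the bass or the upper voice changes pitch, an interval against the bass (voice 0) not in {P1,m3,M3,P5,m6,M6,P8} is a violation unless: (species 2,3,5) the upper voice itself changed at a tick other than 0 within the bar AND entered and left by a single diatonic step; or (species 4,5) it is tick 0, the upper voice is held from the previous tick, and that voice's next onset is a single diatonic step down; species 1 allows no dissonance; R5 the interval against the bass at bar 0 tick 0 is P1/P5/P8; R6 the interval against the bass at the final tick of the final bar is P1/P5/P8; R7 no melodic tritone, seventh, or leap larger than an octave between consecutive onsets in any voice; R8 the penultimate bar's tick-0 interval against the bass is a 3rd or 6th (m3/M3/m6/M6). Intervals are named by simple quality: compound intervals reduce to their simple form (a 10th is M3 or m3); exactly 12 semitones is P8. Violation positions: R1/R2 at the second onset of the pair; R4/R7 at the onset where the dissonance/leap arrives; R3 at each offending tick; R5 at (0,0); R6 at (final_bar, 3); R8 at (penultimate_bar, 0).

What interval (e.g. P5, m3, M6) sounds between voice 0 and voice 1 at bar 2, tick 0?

P4

voice 0=B3 voice 1=E4 -> P4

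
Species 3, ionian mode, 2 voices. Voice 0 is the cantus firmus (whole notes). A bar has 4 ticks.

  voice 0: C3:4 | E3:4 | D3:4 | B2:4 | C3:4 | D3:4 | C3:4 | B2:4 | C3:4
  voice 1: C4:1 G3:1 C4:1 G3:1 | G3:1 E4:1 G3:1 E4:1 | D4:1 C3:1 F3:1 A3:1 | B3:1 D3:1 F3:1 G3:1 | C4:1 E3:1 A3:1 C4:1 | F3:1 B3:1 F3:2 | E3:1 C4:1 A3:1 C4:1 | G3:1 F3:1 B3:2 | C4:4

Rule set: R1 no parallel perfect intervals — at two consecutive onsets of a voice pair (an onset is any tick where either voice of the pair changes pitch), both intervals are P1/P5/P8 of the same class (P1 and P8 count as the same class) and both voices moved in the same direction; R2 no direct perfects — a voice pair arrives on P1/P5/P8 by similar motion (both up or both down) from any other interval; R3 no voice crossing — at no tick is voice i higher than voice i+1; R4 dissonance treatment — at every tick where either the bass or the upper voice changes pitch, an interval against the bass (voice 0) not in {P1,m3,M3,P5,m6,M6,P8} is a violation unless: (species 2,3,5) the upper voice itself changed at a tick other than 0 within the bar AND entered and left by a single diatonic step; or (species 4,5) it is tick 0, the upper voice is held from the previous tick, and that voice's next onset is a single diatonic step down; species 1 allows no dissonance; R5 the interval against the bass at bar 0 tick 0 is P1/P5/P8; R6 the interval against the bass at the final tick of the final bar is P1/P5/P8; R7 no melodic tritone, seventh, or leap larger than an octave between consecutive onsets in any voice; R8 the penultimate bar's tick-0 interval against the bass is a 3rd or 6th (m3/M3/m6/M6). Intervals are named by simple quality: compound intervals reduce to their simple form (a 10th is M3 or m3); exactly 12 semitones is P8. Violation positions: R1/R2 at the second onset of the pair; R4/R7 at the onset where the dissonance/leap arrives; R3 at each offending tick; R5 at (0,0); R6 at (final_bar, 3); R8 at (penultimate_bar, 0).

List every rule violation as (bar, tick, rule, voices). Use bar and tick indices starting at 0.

bar 0: v0=C3 v1=C4 downbeat P8
bar 1: v0=E3 v1=G3 downbeat m3
bar 2: v0=D3 v1=D4 downbeat P8
bar 3: v0=B2 v1=B3 downbeat P8
bar 4: v0=C3 v1=C4 downbeat P8
bar 5: v0=D3 v1=F3 downbeat m3
bar 6: v0=C3 v1=E3 downbeat M3
bar 7: v0=B2 v1=G3 downbeat m6
bar 8: v0=C3 v1=C4 downbeat P8
  -> R1 @ bar 2 tick 0 v(0, 1): E3/E4 P8 -> D3/D4 P8 similar
  -> R3 @ bar 2 tick 1 v(0, 1): D3 above C3
  -> R4 @ bar 2 tick 1 v(0, 1): D3/C3 M2 untreated
  -> R7 @ bar 2 tick 1 v(1,): D4->C3 leap 14st
  -> R4 @ bar 3 tick 2 v(0, 1): B2/F3 TT untreated
  -> R2 @ bar 4 tick 0 v(0, 1): B2/G3 m6 -> C3/C4 P8 similar
  -> R7 @ bar 5 tick 1 v(1,): F3->B3 leap 6st
  -> R7 @ bar 5 tick 2 v(1,): B3->F3 leap 6st
  -> R4 @ bar 7 tick 1 v(0, 1): B2/F3 TT untreated
  -> R7 @ bar 7 tick 2 v(1,): F3->B3 leap 6st
  -> R1 @ bar 8 tick 0 v(0, 1): B2/B3 P8 -> C3/C4 P8 similar

(2, 0, R1, (0, 1))
(2, 1, R3, (0, 1))
(2, 1, R4, (0, 1))
(2, 1, R7, (1,))
(3, 2, R4, (0, 1))
(4, 0, R2, (0, 1))
(5, 1, R7, (1,))
(5, 2, R7, (1,))
(7, 1, R4, (0, 1))
(7, 2, R7, (1,))
(8, 0, R1, (0, 1))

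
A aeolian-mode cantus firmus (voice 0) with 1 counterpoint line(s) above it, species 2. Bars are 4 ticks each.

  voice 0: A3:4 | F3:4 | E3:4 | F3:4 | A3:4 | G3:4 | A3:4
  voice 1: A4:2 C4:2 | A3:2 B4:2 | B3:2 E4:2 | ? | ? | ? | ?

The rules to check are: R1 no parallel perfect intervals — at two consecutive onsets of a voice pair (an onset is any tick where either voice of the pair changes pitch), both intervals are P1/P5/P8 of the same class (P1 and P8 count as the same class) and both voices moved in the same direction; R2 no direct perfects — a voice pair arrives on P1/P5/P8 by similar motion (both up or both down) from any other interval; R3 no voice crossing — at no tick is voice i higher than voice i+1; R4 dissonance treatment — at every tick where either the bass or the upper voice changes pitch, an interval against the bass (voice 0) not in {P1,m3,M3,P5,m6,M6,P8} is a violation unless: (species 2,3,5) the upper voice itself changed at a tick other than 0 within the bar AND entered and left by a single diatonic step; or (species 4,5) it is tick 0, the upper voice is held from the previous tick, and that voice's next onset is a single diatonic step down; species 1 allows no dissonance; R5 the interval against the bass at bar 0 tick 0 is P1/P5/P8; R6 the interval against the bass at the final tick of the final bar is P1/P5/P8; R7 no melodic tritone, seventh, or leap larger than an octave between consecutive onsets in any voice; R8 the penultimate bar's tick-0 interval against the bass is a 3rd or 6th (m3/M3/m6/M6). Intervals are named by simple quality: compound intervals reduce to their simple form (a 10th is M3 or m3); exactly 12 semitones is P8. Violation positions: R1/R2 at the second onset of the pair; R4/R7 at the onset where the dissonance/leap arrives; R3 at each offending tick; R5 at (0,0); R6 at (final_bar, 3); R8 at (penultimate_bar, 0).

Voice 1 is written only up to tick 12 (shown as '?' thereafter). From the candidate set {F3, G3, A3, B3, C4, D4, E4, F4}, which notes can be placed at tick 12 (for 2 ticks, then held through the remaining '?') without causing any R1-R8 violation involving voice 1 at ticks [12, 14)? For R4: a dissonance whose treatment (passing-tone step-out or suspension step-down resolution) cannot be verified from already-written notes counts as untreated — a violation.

F3: violates R7
G3: violates R4
A3: legal
B3: violates R4
C4: legal
D4: legal
E4: violates R4
F4: violates R1

{A3, C4, D4}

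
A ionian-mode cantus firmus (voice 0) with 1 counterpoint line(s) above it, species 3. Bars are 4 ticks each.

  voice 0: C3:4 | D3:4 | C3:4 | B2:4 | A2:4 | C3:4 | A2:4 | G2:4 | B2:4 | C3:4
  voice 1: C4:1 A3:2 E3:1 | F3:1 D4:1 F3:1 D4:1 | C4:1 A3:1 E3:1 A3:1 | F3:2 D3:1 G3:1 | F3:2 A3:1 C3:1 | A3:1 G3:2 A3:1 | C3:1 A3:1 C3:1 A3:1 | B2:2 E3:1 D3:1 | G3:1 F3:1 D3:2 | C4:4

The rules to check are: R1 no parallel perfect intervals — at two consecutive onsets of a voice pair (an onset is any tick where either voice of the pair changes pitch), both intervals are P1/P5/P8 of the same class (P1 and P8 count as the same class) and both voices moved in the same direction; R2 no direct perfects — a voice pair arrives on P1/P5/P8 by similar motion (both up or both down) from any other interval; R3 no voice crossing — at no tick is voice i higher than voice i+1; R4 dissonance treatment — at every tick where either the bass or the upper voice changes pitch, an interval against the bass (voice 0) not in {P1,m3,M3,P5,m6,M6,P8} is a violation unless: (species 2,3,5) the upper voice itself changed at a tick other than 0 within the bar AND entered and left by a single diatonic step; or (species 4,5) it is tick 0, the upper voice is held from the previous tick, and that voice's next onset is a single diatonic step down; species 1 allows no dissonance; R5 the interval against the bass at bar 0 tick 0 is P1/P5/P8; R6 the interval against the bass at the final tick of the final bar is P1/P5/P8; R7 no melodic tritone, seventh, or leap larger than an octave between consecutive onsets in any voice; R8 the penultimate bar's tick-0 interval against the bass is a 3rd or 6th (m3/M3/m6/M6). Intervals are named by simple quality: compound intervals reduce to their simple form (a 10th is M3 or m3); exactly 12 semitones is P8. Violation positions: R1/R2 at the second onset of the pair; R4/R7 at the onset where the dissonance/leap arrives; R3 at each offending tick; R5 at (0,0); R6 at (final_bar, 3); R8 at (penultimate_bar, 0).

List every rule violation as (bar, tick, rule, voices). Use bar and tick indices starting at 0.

(2, 0, R1, (0, 1))
(3, 0, R4, (0, 1))
(7, 0, R7, (1,))
(8, 1, R4, (0, 1))
(9, 0, R2, (0, 1))
(9, 0, R7, (1,))

bar 0: v0=C3 v1=C4 downbeat P8
bar 1: v0=D3 v1=F3 downbeat m3
bar 2: v0=C3 v1=C4 downbeat P8
bar 3: v0=B2 v1=F3 downbeat TT
bar 4: v0=A2 v1=F3 downbeat m6
bar 5: v0=C3 v1=A3 downbeat M6
bar 6: v0=A2 v1=C3 downbeat m3
bar 7: v0=G2 v1=B2 downbeat M3
bar 8: v0=B2 v1=G3 downbeat m6
bar 9: v0=C3 v1=C4 downbeat P8
  -> R1 @ bar 2 tick 0 v(0, 1): D3/D4 P8 -> C3/C4 P8 similar
  -> R4 @ bar 3 tick 0 v(0, 1): B2/F3 TT untreated
  -> R7 @ bar 7 tick 0 v(1,): A3->B2 leap 10st
  -> R4 @ bar 8 tick 1 v(0, 1): B2/F3 TT untreated
  -> R2 @ bar 9 tick 0 v(0, 1): B2/D3 m3 -> C3/C4 P8 similar
  -> R7 @ bar 9 tick 0 v(1,): D3->C4 leap 10st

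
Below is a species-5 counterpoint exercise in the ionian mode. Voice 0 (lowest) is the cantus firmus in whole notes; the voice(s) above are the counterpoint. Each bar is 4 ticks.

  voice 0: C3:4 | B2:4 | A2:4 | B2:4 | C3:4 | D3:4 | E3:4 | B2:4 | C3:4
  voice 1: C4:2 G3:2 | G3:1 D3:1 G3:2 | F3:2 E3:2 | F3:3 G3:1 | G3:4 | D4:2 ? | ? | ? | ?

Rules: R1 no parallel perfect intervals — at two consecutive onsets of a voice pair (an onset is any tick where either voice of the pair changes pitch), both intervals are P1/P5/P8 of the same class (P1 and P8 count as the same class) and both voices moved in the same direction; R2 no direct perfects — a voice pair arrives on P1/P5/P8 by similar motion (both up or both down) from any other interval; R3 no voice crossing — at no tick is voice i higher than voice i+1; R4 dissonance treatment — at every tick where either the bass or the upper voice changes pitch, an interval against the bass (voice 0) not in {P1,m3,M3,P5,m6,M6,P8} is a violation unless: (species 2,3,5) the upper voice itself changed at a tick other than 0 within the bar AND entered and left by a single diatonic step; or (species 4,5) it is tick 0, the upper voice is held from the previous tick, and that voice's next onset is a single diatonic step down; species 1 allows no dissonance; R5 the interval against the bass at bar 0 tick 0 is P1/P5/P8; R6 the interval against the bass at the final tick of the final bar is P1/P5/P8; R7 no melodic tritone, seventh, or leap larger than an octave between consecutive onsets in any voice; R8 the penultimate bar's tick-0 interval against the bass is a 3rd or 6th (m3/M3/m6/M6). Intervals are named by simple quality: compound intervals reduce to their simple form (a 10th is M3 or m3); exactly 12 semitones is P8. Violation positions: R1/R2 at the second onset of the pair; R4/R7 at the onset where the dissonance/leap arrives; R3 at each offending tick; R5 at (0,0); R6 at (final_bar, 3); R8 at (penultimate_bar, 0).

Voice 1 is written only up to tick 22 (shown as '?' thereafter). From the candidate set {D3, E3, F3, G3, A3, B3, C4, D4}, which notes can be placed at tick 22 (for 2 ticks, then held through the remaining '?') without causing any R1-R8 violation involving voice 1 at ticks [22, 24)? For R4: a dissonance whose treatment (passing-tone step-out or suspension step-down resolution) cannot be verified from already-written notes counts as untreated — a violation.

D3: legal
E3: violates R4,R7
F3: legal
G3: violates R4
A3: legal
B3: legal
C4: violates R4
D4: legal

{A3, B3, D3, D4, F3}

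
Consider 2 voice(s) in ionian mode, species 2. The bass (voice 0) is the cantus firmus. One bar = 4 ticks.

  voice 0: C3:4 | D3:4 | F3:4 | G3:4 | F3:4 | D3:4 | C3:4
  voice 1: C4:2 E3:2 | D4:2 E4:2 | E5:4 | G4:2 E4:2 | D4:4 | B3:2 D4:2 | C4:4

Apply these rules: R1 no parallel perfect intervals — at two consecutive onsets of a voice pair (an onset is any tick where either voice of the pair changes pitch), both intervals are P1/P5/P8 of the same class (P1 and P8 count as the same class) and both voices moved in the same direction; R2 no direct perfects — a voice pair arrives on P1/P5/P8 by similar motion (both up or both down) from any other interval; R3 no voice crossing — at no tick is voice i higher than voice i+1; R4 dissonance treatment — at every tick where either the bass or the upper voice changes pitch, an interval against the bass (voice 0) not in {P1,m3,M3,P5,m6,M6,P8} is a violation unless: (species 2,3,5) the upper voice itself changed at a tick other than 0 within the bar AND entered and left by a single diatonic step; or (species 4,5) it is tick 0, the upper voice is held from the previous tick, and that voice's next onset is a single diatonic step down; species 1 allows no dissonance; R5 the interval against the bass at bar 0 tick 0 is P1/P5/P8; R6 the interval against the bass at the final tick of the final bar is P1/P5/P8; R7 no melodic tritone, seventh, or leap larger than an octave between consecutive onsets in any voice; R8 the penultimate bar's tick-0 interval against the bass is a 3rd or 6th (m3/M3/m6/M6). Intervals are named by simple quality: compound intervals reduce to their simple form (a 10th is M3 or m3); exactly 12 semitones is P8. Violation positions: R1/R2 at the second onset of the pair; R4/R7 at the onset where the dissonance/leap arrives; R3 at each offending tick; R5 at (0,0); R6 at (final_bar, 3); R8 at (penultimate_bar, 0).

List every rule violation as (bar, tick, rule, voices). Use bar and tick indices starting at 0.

(1, 0, R2, (0, 1))
(1, 0, R7, (1,))
(1, 2, R4, (0, 1))
(2, 0, R4, (0, 1))
(6, 0, R1, (0, 1))

bar 0: v0=C3 v1=C4 downbeat P8
bar 1: v0=D3 v1=D4 downbeat P8
bar 2: v0=F3 v1=E5 downbeat M7
bar 3: v0=G3 v1=G4 downbeat P8
bar 4: v0=F3 v1=D4 downbeat M6
bar 5: v0=D3 v1=B3 downbeat M6
bar 6: v0=C3 v1=C4 downbeat P8
  -> R2 @ bar 1 tick 0 v(0, 1): C3/E3 M3 -> D3/D4 P8 similar
  -> R7 @ bar 1 tick 0 v(1,): E3->D4 leap 10st
  -> R4 @ bar 1 tick 2 v(0, 1): D3/E4 M2 untreated
  -> R4 @ bar 2 tick 0 v(0, 1): F3/E5 M7 untreated
  -> R1 @ bar 6 tick 0 v(0, 1): D3/D4 P8 -> C3/C4 P8 similar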